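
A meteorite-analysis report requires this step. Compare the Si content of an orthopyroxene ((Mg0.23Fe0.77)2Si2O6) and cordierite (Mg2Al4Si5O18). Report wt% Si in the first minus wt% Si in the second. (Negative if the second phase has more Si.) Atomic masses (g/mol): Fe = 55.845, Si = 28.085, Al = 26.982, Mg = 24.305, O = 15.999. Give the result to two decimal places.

Si in (Mg0.23Fe0.77)2Si2O6: molar mass 249.346 g/mol; 2×28.085 = 56.170 g → 22.53 wt%.
Si in Mg2Al4Si5O18: molar mass 584.945 g/mol; 5×28.085 = 140.425 g → 24.01 wt%.
Difference = 22.53 − 24.01 = -1.48 percentage points.

-1.48 percentage points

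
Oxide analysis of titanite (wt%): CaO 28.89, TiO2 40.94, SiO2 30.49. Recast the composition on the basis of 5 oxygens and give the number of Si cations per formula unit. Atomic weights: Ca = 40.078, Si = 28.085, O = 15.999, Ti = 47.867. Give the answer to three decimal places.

CaO: 28.89/56.077 = 0.51518 mol → 0.51518 mol Ca, 0.51518 mol O.
TiO2: 40.94/79.865 = 0.51262 mol → 0.51262 mol Ti, 1.02524 mol O.
SiO2: 30.49/60.083 = 0.50746 mol → 0.50746 mol Si, 1.01492 mol O.
Total oxygen = 2.55534 mol. Normalization factor = 5/2.55534 = 1.95669.
Si per 5 O = 0.50746 × 1.95669 = 0.993.

0.993 Si apfu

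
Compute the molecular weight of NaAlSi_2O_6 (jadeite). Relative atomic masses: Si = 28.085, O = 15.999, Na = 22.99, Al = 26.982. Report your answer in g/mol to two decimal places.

202.14 g/mol

Na: 1 × 22.99 = 22.9900
Al: 1 × 26.982 = 26.9820
Si: 2 × 28.085 = 56.1700
O: 6 × 15.999 = 95.9940
Summing the contributions gives the formula mass.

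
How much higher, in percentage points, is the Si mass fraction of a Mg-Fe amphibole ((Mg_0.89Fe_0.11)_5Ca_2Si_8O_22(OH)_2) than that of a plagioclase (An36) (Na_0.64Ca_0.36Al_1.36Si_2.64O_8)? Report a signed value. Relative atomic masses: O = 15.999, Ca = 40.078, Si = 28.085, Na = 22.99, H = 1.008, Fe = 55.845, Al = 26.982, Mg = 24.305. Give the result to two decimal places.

-0.59 percentage points

Si in (Mg_0.89Fe_0.11)_5Ca_2Si_8O_22(OH)_2: molar mass 829.700 g/mol; 8×28.085 = 224.680 g → 27.08 wt%.
Si in Na_0.64Ca_0.36Al_1.36Si_2.64O_8: molar mass 267.974 g/mol; 2.64×28.085 = 74.144 g → 27.67 wt%.
Difference = 27.08 − 27.67 = -0.59 percentage points.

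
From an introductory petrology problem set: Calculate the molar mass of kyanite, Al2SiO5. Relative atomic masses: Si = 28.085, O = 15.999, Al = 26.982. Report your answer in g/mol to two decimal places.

The formula mass is the sum 2×26.982 + 1×28.085 + 5×15.999.

162.04 g/mol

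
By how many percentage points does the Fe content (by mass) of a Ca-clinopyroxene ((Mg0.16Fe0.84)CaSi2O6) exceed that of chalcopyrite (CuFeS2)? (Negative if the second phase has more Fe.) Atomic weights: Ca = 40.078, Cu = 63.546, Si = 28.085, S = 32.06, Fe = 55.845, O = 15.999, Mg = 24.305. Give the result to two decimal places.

M((Mg0.16Fe0.84)CaSi2O6) = 243.041 g/mol, so wt% Fe = 46.910/243.041 × 100 = 19.30%.
M(CuFeS2) = 183.511 g/mol, so wt% Fe = 55.845/183.511 × 100 = 30.43%.
19.30 − 30.43 = -11.13 pp.

-11.13 percentage points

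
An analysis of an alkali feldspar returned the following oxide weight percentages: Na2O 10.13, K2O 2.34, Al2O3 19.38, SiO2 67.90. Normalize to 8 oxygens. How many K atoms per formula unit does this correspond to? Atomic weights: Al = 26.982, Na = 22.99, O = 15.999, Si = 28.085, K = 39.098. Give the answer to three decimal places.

0.132 K apfu

Na2O (M=61.979): mol = 0.16344; Na = 0.32688, O = 0.16344.
K2O (M=94.195): mol = 0.02484; K = 0.04968, O = 0.02484.
Al2O3 (M=101.961): mol = 0.19007; Al = 0.38014, O = 0.57021.
SiO2 (M=60.083): mol = 1.13010; Si = 1.13010, O = 2.26020.
ΣO = 3.01869; factor = 8/ΣO = 2.65016.
K apfu = 0.04968 × 2.65016 = 0.132.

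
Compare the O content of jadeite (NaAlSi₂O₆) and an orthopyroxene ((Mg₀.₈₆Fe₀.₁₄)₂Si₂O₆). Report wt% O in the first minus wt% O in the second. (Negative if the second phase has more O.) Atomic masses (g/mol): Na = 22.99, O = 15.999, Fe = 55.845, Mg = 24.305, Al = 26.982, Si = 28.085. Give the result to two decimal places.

O in NaAlSi₂O₆: molar mass 202.136 g/mol; 6×15.999 = 95.994 g → 47.49 wt%.
O in (Mg₀.₈₆Fe₀.₁₄)₂Si₂O₆: molar mass 209.605 g/mol; 6×15.999 = 95.994 g → 45.80 wt%.
Difference = 47.49 − 45.80 = 1.69 percentage points.

1.69 percentage points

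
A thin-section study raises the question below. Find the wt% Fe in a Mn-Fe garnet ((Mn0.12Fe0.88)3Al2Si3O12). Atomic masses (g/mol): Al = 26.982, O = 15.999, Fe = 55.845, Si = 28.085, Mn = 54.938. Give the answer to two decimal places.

Molar mass of (Mn0.12Fe0.88)3Al2Si3O12: 0.36·54.938 + 2.64·55.845 + 2·26.982 + 3·28.085 + 12·15.999 = 497.415 g/mol.
Mass of Fe per formula unit: 2.64 × 55.845 = 147.431 g.
Weight fraction Fe = 147.431 / 497.415 = 0.2964.

29.64 wt%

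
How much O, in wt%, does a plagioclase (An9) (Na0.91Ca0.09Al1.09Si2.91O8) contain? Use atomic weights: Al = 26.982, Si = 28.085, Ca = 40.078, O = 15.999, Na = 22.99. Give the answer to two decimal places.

48.54 wt%

M(Na0.91Ca0.09Al1.09Si2.91O8) = 263.658 g/mol.
O contributes 8 × 15.999 = 127.992 g per mole.
127.992/263.658 = 0.4854 → 48.54%.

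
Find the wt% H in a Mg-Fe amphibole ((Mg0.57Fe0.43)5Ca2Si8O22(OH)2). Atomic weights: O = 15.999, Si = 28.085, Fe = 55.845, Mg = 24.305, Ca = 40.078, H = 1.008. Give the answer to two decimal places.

M((Mg0.57Fe0.43)5Ca2Si8O22(OH)2) = 880.164 g/mol.
H contributes 2 × 1.008 = 2.016 g per mole.
2.016/880.164 = 0.0023 → 0.23%.

0.23 wt%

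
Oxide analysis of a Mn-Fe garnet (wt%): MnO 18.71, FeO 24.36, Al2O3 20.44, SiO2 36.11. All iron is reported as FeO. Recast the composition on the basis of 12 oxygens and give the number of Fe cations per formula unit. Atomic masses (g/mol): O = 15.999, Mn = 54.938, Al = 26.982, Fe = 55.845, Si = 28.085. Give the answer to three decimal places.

1.691 Fe apfu

MnO: 18.71/70.937 = 0.26376 mol → 0.26376 mol Mn, 0.26376 mol O.
FeO: 24.36/71.844 = 0.33907 mol → 0.33907 mol Fe, 0.33907 mol O.
Al2O3: 20.44/101.961 = 0.20047 mol → 0.40094 mol Al, 0.60141 mol O.
SiO2: 36.11/60.083 = 0.60100 mol → 0.60100 mol Si, 1.20200 mol O.
Total oxygen = 2.40624 mol. Normalization factor = 12/2.40624 = 4.98703.
Fe per 12 O = 0.33907 × 4.98703 = 1.691.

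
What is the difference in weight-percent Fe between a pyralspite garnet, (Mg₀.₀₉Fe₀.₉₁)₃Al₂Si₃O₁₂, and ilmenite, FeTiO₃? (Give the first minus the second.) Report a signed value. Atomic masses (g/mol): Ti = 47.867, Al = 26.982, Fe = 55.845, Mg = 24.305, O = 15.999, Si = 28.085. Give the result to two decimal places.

-5.65 percentage points

M((Mg₀.₀₉Fe₀.₉₁)₃Al₂Si₃O₁₂) = 489.226 g/mol, so wt% Fe = 152.457/489.226 × 100 = 31.16%.
M(FeTiO₃) = 151.709 g/mol, so wt% Fe = 55.845/151.709 × 100 = 36.81%.
31.16 − 36.81 = -5.65 pp.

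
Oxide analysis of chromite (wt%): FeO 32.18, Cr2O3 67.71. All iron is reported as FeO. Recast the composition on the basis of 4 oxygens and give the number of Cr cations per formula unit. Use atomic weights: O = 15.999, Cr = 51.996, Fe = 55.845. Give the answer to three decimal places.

1.997 Cr apfu

FeO (M=71.844): mol = 0.44791; Fe = 0.44791, O = 0.44791.
Cr2O3 (M=151.989): mol = 0.44549; Cr = 0.89098, O = 1.33647.
ΣO = 1.78438; factor = 4/ΣO = 2.24167.
Cr apfu = 0.89098 × 2.24167 = 1.997.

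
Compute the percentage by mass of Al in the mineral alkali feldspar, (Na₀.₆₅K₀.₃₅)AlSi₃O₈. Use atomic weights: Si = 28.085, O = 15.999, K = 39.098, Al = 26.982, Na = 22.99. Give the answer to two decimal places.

10.07 mass %

M((Na₀.₆₅K₀.₃₅)AlSi₃O₈) = 267.857 g/mol.
Al contributes 1 × 26.982 = 26.982 g per mole.
26.982/267.857 = 0.1007 → 10.07%.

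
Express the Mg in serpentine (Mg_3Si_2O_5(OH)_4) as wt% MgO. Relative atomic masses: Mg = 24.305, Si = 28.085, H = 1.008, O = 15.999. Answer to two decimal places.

43.63 wt%

Molar mass of Mg_3Si_2O_5(OH)_4 = 3·24.305 + 2·28.085 + 9·15.999 + 4·1.008 = 277.108 g/mol.
Each formula unit contains 3 Mg, equivalent to 3/1 = 3.0000 mol MgO.
M(MgO) = 1×24.305 + 1×15.999 = 40.304 g/mol.
Mass of MgO per formula unit = 3.0000 × 40.304 = 120.912 g.
MgO wt% = 120.912 / 277.108 × 100 = 43.63%.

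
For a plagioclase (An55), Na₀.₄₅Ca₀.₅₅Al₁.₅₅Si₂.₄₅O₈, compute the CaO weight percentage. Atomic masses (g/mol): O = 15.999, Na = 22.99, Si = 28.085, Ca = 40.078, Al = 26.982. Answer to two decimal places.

11.38 wt%

M(Na₀.₄₅Ca₀.₅₅Al₁.₅₅Si₂.₄₅O₈) = 271.011 g/mol; M(CaO) = 56.077 g/mol.
Moles CaO per formula unit = 0.55 Ca ÷ 1 = 0.5500.
CaO fraction = (0.5500 × 56.077) / 271.011 = 30.842/271.011 = 0.1138.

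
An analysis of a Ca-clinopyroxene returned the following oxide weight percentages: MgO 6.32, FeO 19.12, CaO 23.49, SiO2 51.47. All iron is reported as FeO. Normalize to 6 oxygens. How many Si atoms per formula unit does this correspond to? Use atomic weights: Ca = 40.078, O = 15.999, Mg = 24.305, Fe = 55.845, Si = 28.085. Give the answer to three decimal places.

2.012 Si apfu

6.32 wt% MgO ÷ 40.304 g/mol = 0.15681 mol, giving 0.15681 Mg and 0.15681 O.
19.12 wt% FeO ÷ 71.844 g/mol = 0.26613 mol, giving 0.26613 Fe and 0.26613 O.
23.49 wt% CaO ÷ 56.077 g/mol = 0.41889 mol, giving 0.41889 Ca and 0.41889 O.
51.47 wt% SiO2 ÷ 60.083 g/mol = 0.85665 mol, giving 0.85665 Si and 1.71330 O.
Oxygen sums to 2.55513; scaling by 6/2.55513 = 2.34822 puts the formula on 6 O.
Si: 0.85665 × 2.34822 = 2.012 atoms per formula unit.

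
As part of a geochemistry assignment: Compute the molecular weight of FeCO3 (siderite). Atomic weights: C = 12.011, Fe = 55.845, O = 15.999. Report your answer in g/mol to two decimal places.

The formula mass is the sum 1*55.845 + 1*12.011 + 3*15.999.

115.85 g/mol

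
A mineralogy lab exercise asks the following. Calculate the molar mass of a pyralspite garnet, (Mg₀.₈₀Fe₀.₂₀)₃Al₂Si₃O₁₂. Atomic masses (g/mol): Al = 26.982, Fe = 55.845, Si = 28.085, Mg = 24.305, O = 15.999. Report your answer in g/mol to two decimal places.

422.05 g/mol

The formula mass is the sum 2.40·24.305 + 0.60·55.845 + 2·26.982 + 3·28.085 + 12·15.999.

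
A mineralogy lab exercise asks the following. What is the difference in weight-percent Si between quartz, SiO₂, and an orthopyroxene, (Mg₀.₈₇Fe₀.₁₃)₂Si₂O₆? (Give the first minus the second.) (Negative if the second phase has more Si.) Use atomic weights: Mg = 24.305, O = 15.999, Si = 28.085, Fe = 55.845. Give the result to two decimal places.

19.86 percentage points

Si in SiO₂: molar mass 60.083 g/mol; 1×28.085 = 28.085 g → 46.74 wt%.
Si in (Mg₀.₈₇Fe₀.₁₃)₂Si₂O₆: molar mass 208.974 g/mol; 2×28.085 = 56.170 g → 26.88 wt%.
Difference = 46.74 − 26.88 = 19.86 percentage points.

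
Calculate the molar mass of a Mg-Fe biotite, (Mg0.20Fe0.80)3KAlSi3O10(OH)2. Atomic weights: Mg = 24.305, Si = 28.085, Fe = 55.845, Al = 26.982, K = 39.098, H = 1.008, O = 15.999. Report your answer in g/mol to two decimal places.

492.95 g/mol

Mg: 0.60 × 24.305 = 14.5830
Fe: 2.40 × 55.845 = 134.0280
K: 1 × 39.098 = 39.0980
Al: 1 × 26.982 = 26.9820
Si: 3 × 28.085 = 84.2550
O: 12 × 15.999 = 191.9880
H: 2 × 1.008 = 2.0160
Summing the contributions gives the formula mass.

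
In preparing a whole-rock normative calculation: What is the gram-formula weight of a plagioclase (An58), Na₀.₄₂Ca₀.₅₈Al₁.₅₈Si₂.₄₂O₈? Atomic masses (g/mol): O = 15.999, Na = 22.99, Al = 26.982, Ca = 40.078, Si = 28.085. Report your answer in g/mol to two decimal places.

271.49 g/mol

M = 0.42*22.99 + 0.58*40.078 + 1.58*26.982 + 2.42*28.085 + 8*15.999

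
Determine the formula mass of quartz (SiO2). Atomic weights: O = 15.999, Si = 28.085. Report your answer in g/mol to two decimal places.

60.08 g/mol

Si: 1 × 28.085 = 28.0850
O: 2 × 15.999 = 31.9980
Summing the contributions gives the formula mass.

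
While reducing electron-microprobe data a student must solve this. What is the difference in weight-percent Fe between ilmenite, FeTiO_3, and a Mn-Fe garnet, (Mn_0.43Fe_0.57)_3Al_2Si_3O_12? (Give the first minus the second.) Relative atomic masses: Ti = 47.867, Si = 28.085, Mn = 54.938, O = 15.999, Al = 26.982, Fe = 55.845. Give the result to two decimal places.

First mineral: 55.845 g Fe in 151.709 g formula = 36.81 wt% Fe.
Second mineral: 95.495 g Fe in 496.572 g formula = 19.23 wt% Fe.
36.81% − 19.23% gives a difference of 17.58 percentage points.

17.58 percentage points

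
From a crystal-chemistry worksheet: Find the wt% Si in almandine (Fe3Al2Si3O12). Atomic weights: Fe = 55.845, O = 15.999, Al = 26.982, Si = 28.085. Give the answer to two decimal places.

16.93 mass %

Molar mass of Fe3Al2Si3O12: 3*55.845 + 2*26.982 + 3*28.085 + 12*15.999 = 497.742 g/mol.
Mass of Si per formula unit: 3 × 28.085 = 84.255 g.
Weight fraction Si = 84.255 / 497.742 = 0.1693.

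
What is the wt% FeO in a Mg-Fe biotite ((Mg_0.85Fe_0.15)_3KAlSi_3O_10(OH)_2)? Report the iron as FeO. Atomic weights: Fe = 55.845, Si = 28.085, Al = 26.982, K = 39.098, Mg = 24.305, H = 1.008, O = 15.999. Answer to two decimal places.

7.49 wt%

Formula mass = 431.447 g/mol.
0.45 Fe → 0.4500 mol FeO per formula unit; M(FeO) = 71.844, so FeO mass = 32.330 g.
32.330/431.447 × 100 = 7.49 wt%.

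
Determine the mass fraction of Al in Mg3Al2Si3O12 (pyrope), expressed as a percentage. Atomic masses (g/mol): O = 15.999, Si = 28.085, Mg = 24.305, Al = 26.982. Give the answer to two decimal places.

13.39 mass %

Molar mass of Mg3Al2Si3O12: 3·24.305 + 2·26.982 + 3·28.085 + 12·15.999 = 403.122 g/mol.
Mass of Al per formula unit: 2 × 26.982 = 53.964 g.
Weight fraction Al = 53.964 / 403.122 = 0.1339.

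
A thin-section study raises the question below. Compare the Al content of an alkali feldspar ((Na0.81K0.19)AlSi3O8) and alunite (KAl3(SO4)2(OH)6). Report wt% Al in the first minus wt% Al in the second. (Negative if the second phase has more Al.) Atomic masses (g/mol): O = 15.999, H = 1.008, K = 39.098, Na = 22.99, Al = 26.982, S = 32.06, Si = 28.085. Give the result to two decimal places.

-9.37 percentage points

Al in (Na0.81K0.19)AlSi3O8: molar mass 265.280 g/mol; 1×26.982 = 26.982 g → 10.17 wt%.
Al in KAl3(SO4)2(OH)6: molar mass 414.198 g/mol; 3×26.982 = 80.946 g → 19.54 wt%.
Difference = 10.17 − 19.54 = -9.37 percentage points.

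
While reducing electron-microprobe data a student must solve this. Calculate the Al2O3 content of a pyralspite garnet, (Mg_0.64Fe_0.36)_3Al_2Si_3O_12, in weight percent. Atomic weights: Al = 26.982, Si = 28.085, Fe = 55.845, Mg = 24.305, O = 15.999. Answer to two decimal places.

Formula mass = 437.185 g/mol.
2 Al → 1.0000 mol Al2O3 per formula unit; M(Al2O3) = 101.961, so Al2O3 mass = 101.961 g.
101.961/437.185 × 100 = 23.32 wt%.

23.32 wt%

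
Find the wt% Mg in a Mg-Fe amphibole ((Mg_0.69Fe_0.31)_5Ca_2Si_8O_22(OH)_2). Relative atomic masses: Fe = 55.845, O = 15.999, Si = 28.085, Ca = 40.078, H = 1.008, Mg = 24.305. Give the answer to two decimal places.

9.74 wt%

Molar mass of (Mg_0.69Fe_0.31)_5Ca_2Si_8O_22(OH)_2: 3.45×24.305 + 1.55×55.845 + 2×40.078 + 8×28.085 + 24×15.999 + 2×1.008 = 861.240 g/mol.
Mass of Mg per formula unit: 3.45 × 24.305 = 83.852 g.
Weight fraction Mg = 83.852 / 861.240 = 0.0974.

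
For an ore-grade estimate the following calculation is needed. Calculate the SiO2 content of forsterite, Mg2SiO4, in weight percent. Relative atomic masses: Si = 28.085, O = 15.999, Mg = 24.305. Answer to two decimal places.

42.71 wt%

Molar mass of Mg2SiO4 = 2*24.305 + 1*28.085 + 4*15.999 = 140.691 g/mol.
Each formula unit contains 1 Si, equivalent to 1/1 = 1.0000 mol SiO2.
M(SiO2) = 1×28.085 + 2×15.999 = 60.083 g/mol.
Mass of SiO2 per formula unit = 1.0000 × 60.083 = 60.083 g.
SiO2 wt% = 60.083 / 140.691 × 100 = 42.71%.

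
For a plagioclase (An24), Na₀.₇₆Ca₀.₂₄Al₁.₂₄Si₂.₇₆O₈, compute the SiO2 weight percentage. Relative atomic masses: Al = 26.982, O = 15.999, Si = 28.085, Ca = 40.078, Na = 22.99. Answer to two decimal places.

Formula mass = 266.055 g/mol.
2.76 Si → 2.7600 mol SiO2 per formula unit; M(SiO2) = 60.083, so SiO2 mass = 165.829 g.
165.829/266.055 × 100 = 62.33 wt%.

62.33 wt%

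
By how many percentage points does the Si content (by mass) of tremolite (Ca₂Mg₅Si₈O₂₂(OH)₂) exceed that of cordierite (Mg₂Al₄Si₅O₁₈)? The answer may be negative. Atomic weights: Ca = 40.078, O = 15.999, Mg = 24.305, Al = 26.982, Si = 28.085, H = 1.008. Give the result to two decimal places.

Si in Ca₂Mg₅Si₈O₂₂(OH)₂: molar mass 812.353 g/mol; 8×28.085 = 224.680 g → 27.66 wt%.
Si in Mg₂Al₄Si₅O₁₈: molar mass 584.945 g/mol; 5×28.085 = 140.425 g → 24.01 wt%.
Difference = 27.66 − 24.01 = 3.65 percentage points.

3.65 percentage points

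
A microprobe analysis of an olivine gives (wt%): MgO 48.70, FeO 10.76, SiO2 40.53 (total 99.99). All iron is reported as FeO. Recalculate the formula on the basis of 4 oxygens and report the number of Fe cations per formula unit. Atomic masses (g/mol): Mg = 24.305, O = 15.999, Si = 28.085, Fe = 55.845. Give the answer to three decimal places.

48.70 wt% MgO ÷ 40.304 g/mol = 1.20832 mol, giving 1.20832 Mg and 1.20832 O.
10.76 wt% FeO ÷ 71.844 g/mol = 0.14977 mol, giving 0.14977 Fe and 0.14977 O.
40.53 wt% SiO2 ÷ 60.083 g/mol = 0.67457 mol, giving 0.67457 Si and 1.34914 O.
Oxygen sums to 2.70723; scaling by 4/2.70723 = 1.47752 puts the formula on 4 O.
Fe: 0.14977 × 1.47752 = 0.221 atoms per formula unit.

0.221 Fe apfu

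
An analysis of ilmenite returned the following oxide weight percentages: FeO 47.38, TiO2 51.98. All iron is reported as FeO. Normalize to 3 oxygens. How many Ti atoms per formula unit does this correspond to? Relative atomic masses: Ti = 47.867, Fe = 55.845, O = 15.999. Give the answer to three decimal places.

FeO: 47.38/71.844 = 0.65948 mol → 0.65948 mol Fe, 0.65948 mol O.
TiO2: 51.98/79.865 = 0.65085 mol → 0.65085 mol Ti, 1.30170 mol O.
Total oxygen = 1.96118 mol. Normalization factor = 3/1.96118 = 1.52969.
Ti per 3 O = 0.65085 × 1.52969 = 0.996.

0.996 Ti apfu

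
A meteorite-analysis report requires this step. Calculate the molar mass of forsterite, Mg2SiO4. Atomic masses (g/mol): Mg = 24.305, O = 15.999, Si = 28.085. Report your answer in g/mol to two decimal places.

Mg: 2 × 24.305 = 48.6100
Si: 1 × 28.085 = 28.0850
O: 4 × 15.999 = 63.9960
Summing the contributions gives the formula mass.

140.69 g/mol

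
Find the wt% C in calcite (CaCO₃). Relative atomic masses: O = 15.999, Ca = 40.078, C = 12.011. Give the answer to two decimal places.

Molar mass of CaCO₃: 1*40.078 + 1*12.011 + 3*15.999 = 100.086 g/mol.
Mass of C per formula unit: 1 × 12.011 = 12.011 g.
Weight fraction C = 12.011 / 100.086 = 0.1200.

12.00 mass %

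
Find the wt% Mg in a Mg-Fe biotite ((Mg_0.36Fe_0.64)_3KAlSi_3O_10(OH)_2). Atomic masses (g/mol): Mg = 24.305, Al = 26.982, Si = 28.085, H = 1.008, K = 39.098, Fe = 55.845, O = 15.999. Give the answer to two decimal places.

5.49 weight percent

Formula mass = 1.08*24.305 + 1.92*55.845 + 1*39.098 + 1*26.982 + 3*28.085 + 12*15.999 + 2*1.008 = 477.811 g/mol, of which 26.249 g is Mg.
So Mg makes up 26.249/477.811 = 0.0549 of the mass, i.e. 5.49%.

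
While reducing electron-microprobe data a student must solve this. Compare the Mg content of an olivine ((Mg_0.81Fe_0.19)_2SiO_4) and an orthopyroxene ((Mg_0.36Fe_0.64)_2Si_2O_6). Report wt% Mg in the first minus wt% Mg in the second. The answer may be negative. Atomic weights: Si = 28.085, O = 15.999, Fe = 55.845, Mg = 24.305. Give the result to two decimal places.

M((Mg_0.81Fe_0.19)_2SiO_4) = 152.676 g/mol, so wt% Mg = 39.374/152.676 × 100 = 25.79%.
M((Mg_0.36Fe_0.64)_2Si_2O_6) = 241.145 g/mol, so wt% Mg = 17.500/241.145 × 100 = 7.26%.
25.79 − 7.26 = 18.53 pp.

18.53 percentage points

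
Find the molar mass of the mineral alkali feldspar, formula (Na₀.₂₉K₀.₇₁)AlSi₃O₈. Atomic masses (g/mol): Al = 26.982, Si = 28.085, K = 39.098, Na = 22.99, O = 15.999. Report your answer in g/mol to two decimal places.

273.66 g/mol

The formula mass is the sum 0.29(22.99) + 0.71(39.098) + 1(26.982) + 3(28.085) + 8(15.999).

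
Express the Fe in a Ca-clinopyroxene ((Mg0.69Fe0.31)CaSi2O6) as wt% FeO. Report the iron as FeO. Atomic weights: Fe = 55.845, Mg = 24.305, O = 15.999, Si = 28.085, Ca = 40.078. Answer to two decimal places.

9.84 wt%

Molar mass of (Mg0.69Fe0.31)CaSi2O6 = 0.69·24.305 + 0.31·55.845 + 1·40.078 + 2·28.085 + 6·15.999 = 226.324 g/mol.
Each formula unit contains 0.31 Fe, equivalent to 0.31/1 = 0.3100 mol FeO.
M(FeO) = 1×55.845 + 1×15.999 = 71.844 g/mol.
Mass of FeO per formula unit = 0.3100 × 71.844 = 22.272 g.
FeO wt% = 22.272 / 226.324 × 100 = 9.84%.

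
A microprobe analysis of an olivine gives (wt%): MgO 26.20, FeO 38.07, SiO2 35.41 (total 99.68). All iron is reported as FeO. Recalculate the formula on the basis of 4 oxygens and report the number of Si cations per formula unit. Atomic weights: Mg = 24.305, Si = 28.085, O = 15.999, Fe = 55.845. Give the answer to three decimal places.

MgO (M=40.304): mol = 0.65006; Mg = 0.65006, O = 0.65006.
FeO (M=71.844): mol = 0.52990; Fe = 0.52990, O = 0.52990.
SiO2 (M=60.083): mol = 0.58935; Si = 0.58935, O = 1.17870.
ΣO = 2.35866; factor = 4/ΣO = 1.69588.
Si apfu = 0.58935 × 1.69588 = 0.999.

0.999 Si apfu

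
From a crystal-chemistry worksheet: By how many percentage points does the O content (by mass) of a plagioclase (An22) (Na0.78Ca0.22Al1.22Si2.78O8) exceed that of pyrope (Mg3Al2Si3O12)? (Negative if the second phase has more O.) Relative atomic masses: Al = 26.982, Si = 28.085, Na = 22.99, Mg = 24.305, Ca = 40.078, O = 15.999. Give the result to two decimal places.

0.54 percentage points

M(Na0.78Ca0.22Al1.22Si2.78O8) = 265.736 g/mol, so wt% O = 127.992/265.736 × 100 = 48.17%.
M(Mg3Al2Si3O12) = 403.122 g/mol, so wt% O = 191.988/403.122 × 100 = 47.63%.
48.17 − 47.63 = 0.54 pp.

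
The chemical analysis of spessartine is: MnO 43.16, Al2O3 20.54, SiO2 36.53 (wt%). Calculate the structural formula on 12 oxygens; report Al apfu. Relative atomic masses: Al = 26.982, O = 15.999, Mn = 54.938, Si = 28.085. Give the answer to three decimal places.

1.991 Al apfu

MnO: 43.16/70.937 = 0.60843 mol → 0.60843 mol Mn, 0.60843 mol O.
Al2O3: 20.54/101.961 = 0.20145 mol → 0.40290 mol Al, 0.60435 mol O.
SiO2: 36.53/60.083 = 0.60799 mol → 0.60799 mol Si, 1.21598 mol O.
Total oxygen = 2.42876 mol. Normalization factor = 12/2.42876 = 4.94079.
Al per 12 O = 0.40290 × 4.94079 = 1.991.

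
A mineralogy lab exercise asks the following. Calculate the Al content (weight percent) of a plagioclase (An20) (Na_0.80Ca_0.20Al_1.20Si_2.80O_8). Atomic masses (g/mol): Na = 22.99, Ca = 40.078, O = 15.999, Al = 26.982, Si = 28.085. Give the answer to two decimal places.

12.20 weight percent

Formula mass = 0.80*22.99 + 0.20*40.078 + 1.20*26.982 + 2.80*28.085 + 8*15.999 = 265.416 g/mol, of which 32.378 g is Al.
So Al makes up 32.378/265.416 = 0.1220 of the mass, i.e. 12.20%.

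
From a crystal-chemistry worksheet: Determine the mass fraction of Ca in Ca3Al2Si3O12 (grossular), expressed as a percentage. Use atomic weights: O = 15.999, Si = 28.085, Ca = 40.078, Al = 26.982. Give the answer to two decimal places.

26.69 wt%

M(Ca3Al2Si3O12) = 450.441 g/mol.
Ca contributes 3 × 40.078 = 120.234 g per mole.
120.234/450.441 = 0.2669 → 26.69%.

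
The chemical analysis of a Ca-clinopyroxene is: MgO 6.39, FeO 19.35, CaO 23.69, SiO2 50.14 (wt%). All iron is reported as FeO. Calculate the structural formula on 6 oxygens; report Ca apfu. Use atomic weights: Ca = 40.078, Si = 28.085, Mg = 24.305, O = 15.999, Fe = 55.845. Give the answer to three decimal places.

1.006 Ca apfu

MgO: 6.39/40.304 = 0.15855 mol → 0.15855 mol Mg, 0.15855 mol O.
FeO: 19.35/71.844 = 0.26933 mol → 0.26933 mol Fe, 0.26933 mol O.
CaO: 23.69/56.077 = 0.42245 mol → 0.42245 mol Ca, 0.42245 mol O.
SiO2: 50.14/60.083 = 0.83451 mol → 0.83451 mol Si, 1.66902 mol O.
Total oxygen = 2.51935 mol. Normalization factor = 6/2.51935 = 2.38157.
Ca per 6 O = 0.42245 × 2.38157 = 1.006.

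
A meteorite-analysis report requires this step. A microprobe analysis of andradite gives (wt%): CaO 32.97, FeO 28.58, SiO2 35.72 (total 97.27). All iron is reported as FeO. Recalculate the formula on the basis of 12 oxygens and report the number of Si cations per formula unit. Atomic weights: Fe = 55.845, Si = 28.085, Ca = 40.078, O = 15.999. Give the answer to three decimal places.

CaO: 32.97/56.077 = 0.58794 mol → 0.58794 mol Ca, 0.58794 mol O.
FeO: 28.58/71.844 = 0.39781 mol → 0.39781 mol Fe, 0.39781 mol O.
SiO2: 35.72/60.083 = 0.59451 mol → 0.59451 mol Si, 1.18902 mol O.
Total oxygen = 2.17477 mol. Normalization factor = 12/2.17477 = 5.51782.
Si per 12 O = 0.59451 × 5.51782 = 3.280.

3.280 Si apfu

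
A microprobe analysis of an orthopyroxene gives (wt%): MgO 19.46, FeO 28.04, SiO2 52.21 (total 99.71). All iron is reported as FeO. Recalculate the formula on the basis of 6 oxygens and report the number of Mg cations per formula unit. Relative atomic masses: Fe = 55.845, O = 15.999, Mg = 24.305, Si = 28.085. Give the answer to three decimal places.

1.110 Mg apfu

MgO: 19.46/40.304 = 0.48283 mol → 0.48283 mol Mg, 0.48283 mol O.
FeO: 28.04/71.844 = 0.39029 mol → 0.39029 mol Fe, 0.39029 mol O.
SiO2: 52.21/60.083 = 0.86896 mol → 0.86896 mol Si, 1.73792 mol O.
Total oxygen = 2.61104 mol. Normalization factor = 6/2.61104 = 2.29793.
Mg per 6 O = 0.48283 × 2.29793 = 1.110.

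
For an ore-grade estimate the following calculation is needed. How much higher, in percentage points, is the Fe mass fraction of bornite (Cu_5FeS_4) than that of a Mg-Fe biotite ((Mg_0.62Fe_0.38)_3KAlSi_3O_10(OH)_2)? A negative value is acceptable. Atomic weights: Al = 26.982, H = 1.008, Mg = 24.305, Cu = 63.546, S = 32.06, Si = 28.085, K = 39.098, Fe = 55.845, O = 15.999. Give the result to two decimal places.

-2.92 percentage points

First mineral: 55.845 g Fe in 501.815 g formula = 11.13 wt% Fe.
Second mineral: 63.663 g Fe in 453.210 g formula = 14.05 wt% Fe.
11.13% − 14.05% gives a difference of -2.92 percentage points.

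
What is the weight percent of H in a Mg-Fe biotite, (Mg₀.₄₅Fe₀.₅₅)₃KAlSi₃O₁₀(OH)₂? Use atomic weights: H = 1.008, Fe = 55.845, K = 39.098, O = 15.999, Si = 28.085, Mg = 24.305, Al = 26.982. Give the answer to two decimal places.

M((Mg₀.₄₅Fe₀.₅₅)₃KAlSi₃O₁₀(OH)₂) = 469.295 g/mol.
H contributes 2 × 1.008 = 2.016 g per mole.
2.016/469.295 = 0.0043 → 0.43%.

0.43 weight percent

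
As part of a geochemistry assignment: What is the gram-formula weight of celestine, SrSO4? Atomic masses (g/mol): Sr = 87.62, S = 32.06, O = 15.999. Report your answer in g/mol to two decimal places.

183.68 g/mol

M = 1*87.62 + 1*32.06 + 4*15.999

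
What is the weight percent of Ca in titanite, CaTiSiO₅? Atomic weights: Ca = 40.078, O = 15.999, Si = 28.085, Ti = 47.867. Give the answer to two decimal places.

Molar mass of CaTiSiO₅: 1·40.078 + 1·47.867 + 1·28.085 + 5·15.999 = 196.025 g/mol.
Mass of Ca per formula unit: 1 × 40.078 = 40.078 g.
Weight fraction Ca = 40.078 / 196.025 = 0.2045.

20.45 mass %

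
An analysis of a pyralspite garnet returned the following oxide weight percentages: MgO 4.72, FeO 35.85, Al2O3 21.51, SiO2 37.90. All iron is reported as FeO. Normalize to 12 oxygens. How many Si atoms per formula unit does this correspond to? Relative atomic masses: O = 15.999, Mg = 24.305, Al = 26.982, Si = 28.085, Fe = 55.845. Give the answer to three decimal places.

MgO: 4.72/40.304 = 0.11711 mol → 0.11711 mol Mg, 0.11711 mol O.
FeO: 35.85/71.844 = 0.49900 mol → 0.49900 mol Fe, 0.49900 mol O.
Al2O3: 21.51/101.961 = 0.21096 mol → 0.42192 mol Al, 0.63288 mol O.
SiO2: 37.90/60.083 = 0.63079 mol → 0.63079 mol Si, 1.26158 mol O.
Total oxygen = 2.51057 mol. Normalization factor = 12/2.51057 = 4.77979.
Si per 12 O = 0.63079 × 4.77979 = 3.015.

3.015 Si apfu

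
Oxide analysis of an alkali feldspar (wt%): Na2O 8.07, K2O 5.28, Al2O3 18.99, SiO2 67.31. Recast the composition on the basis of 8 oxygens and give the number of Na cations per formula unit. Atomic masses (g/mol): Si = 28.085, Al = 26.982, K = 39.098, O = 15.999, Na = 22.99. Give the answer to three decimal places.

0.698 Na apfu

Na2O (M=61.979): mol = 0.13021; Na = 0.26042, O = 0.13021.
K2O (M=94.195): mol = 0.05605; K = 0.11210, O = 0.05605.
Al2O3 (M=101.961): mol = 0.18625; Al = 0.37250, O = 0.55875.
SiO2 (M=60.083): mol = 1.12028; Si = 1.12028, O = 2.24056.
ΣO = 2.98557; factor = 8/ΣO = 2.67956.
Na apfu = 0.26042 × 2.67956 = 0.698.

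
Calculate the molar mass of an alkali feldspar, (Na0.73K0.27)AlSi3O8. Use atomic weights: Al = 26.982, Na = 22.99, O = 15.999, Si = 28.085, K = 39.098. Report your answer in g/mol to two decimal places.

266.57 g/mol

Na: 0.73 × 22.99 = 16.7827
K: 0.27 × 39.098 = 10.5565
Al: 1 × 26.982 = 26.9820
Si: 3 × 28.085 = 84.2550
O: 8 × 15.999 = 127.9920
Summing the contributions gives the formula mass.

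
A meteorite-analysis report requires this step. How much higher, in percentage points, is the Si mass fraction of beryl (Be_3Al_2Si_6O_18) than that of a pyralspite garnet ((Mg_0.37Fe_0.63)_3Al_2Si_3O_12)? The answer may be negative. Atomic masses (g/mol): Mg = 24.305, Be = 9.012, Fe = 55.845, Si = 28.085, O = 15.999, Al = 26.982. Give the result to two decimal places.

13.14 percentage points

First mineral: 168.510 g Si in 537.492 g formula = 31.35 wt% Si.
Second mineral: 84.255 g Si in 462.733 g formula = 18.21 wt% Si.
31.35% − 18.21% gives a difference of 13.14 percentage points.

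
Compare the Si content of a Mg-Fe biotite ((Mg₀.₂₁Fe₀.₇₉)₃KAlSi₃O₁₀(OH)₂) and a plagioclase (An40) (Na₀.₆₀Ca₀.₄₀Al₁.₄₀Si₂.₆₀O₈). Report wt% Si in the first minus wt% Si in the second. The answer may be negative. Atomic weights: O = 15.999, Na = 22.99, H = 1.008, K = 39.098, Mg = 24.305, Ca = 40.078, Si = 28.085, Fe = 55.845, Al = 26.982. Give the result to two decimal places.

-10.06 percentage points

First mineral: 84.255 g Si in 492.004 g formula = 17.12 wt% Si.
Second mineral: 73.021 g Si in 268.613 g formula = 27.18 wt% Si.
17.12% − 27.18% gives a difference of -10.06 percentage points.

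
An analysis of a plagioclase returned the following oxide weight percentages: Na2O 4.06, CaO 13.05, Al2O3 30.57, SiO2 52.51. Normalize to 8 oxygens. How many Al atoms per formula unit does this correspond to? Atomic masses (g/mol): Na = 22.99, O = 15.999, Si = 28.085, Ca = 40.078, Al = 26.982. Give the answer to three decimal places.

4.06 wt% Na2O ÷ 61.979 g/mol = 0.06551 mol, giving 0.13102 Na and 0.06551 O.
13.05 wt% CaO ÷ 56.077 g/mol = 0.23272 mol, giving 0.23272 Ca and 0.23272 O.
30.57 wt% Al2O3 ÷ 101.961 g/mol = 0.29982 mol, giving 0.59964 Al and 0.89946 O.
52.51 wt% SiO2 ÷ 60.083 g/mol = 0.87396 mol, giving 0.87396 Si and 1.74792 O.
Oxygen sums to 2.94561; scaling by 8/2.94561 = 2.71591 puts the formula on 8 O.
Al: 0.59964 × 2.71591 = 1.629 atoms per formula unit.

1.629 Al apfu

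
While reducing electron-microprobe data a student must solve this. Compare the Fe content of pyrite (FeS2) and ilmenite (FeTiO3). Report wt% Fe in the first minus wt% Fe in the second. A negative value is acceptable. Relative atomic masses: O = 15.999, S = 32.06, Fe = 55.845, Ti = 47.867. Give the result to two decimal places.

9.74 percentage points

M(FeS2) = 119.965 g/mol, so wt% Fe = 55.845/119.965 × 100 = 46.55%.
M(FeTiO3) = 151.709 g/mol, so wt% Fe = 55.845/151.709 × 100 = 36.81%.
46.55 − 36.81 = 9.74 pp.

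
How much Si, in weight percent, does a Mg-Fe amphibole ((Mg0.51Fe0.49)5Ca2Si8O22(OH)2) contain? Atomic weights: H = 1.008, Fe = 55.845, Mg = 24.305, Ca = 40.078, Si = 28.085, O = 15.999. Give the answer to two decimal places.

M((Mg0.51Fe0.49)5Ca2Si8O22(OH)2) = 889.626 g/mol.
Si contributes 8 × 28.085 = 224.680 g per mole.
224.680/889.626 = 0.2526 → 25.26%.

25.26 weight percent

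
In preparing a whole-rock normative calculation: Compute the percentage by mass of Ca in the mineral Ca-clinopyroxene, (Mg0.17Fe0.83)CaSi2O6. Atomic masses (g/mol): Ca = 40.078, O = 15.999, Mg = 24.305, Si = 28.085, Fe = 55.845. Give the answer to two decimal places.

M((Mg0.17Fe0.83)CaSi2O6) = 242.725 g/mol.
Ca contributes 1 × 40.078 = 40.078 g per mole.
40.078/242.725 = 0.1651 → 16.51%.

16.51 weight percent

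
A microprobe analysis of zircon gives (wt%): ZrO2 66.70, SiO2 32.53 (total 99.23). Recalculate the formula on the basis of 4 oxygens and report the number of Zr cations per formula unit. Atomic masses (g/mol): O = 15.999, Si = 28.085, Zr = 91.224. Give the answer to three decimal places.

1.000 Zr apfu

66.70 wt% ZrO2 ÷ 123.222 g/mol = 0.54130 mol, giving 0.54130 Zr and 1.08260 O.
32.53 wt% SiO2 ÷ 60.083 g/mol = 0.54142 mol, giving 0.54142 Si and 1.08284 O.
Oxygen sums to 2.16544; scaling by 4/2.16544 = 1.84720 puts the formula on 4 O.
Zr: 0.54130 × 1.84720 = 1.000 atoms per formula unit.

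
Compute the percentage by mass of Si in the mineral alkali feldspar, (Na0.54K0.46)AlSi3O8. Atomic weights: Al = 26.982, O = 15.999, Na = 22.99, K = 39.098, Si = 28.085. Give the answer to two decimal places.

Molar mass of (Na0.54K0.46)AlSi3O8: 0.54·22.99 + 0.46·39.098 + 1·26.982 + 3·28.085 + 8·15.999 = 269.629 g/mol.
Mass of Si per formula unit: 3 × 28.085 = 84.255 g.
Weight fraction Si = 84.255 / 269.629 = 0.3125.

31.25 mass %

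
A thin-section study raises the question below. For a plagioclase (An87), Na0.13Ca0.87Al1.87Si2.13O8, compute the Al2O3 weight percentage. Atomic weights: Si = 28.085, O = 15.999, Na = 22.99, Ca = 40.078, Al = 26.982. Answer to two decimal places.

34.53 wt%

M(Na0.13Ca0.87Al1.87Si2.13O8) = 276.126 g/mol; M(Al2O3) = 101.961 g/mol.
Moles Al2O3 per formula unit = 1.87 Al ÷ 2 = 0.9350.
Al2O3 fraction = (0.9350 × 101.961) / 276.126 = 95.334/276.126 = 0.3453.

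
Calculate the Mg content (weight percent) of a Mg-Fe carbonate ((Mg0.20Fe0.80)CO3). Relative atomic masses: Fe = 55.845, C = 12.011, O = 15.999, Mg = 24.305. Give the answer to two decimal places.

4.44 weight percent

Formula mass = 0.20*24.305 + 0.80*55.845 + 1*12.011 + 3*15.999 = 109.545 g/mol, of which 4.861 g is Mg.
So Mg makes up 4.861/109.545 = 0.0444 of the mass, i.e. 4.44%.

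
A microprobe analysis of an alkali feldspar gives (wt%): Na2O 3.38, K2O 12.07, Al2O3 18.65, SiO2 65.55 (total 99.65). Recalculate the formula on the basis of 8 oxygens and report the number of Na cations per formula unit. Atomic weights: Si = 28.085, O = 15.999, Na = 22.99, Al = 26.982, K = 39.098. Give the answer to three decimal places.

Na2O (M=61.979): mol = 0.05453; Na = 0.10906, O = 0.05453.
K2O (M=94.195): mol = 0.12814; K = 0.25628, O = 0.12814.
Al2O3 (M=101.961): mol = 0.18291; Al = 0.36582, O = 0.54873.
SiO2 (M=60.083): mol = 1.09099; Si = 1.09099, O = 2.18198.
ΣO = 2.91338; factor = 8/ΣO = 2.74595.
Na apfu = 0.10906 × 2.74595 = 0.299.

0.299 Na apfu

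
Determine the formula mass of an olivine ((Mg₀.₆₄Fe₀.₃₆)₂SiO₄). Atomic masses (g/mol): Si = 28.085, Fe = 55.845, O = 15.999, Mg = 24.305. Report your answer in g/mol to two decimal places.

163.40 g/mol

M = 1.28×24.305 + 0.72×55.845 + 1×28.085 + 4×15.999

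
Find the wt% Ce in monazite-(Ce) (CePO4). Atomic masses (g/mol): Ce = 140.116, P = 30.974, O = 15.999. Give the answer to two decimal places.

59.60 weight percent

Molar mass of CePO4: 1×140.116 + 1×30.974 + 4×15.999 = 235.086 g/mol.
Mass of Ce per formula unit: 1 × 140.116 = 140.116 g.
Weight fraction Ce = 140.116 / 235.086 = 0.5960.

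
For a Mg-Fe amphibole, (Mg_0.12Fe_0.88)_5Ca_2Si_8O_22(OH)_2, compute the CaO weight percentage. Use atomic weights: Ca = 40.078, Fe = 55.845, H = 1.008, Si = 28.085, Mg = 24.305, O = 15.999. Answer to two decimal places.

Molar mass of (Mg_0.12Fe_0.88)_5Ca_2Si_8O_22(OH)_2 = 0.60·24.305 + 4.40·55.845 + 2·40.078 + 8·28.085 + 24·15.999 + 2·1.008 = 951.129 g/mol.
Each formula unit contains 2 Ca, equivalent to 2/1 = 2.0000 mol CaO.
M(CaO) = 1×40.078 + 1×15.999 = 56.077 g/mol.
Mass of CaO per formula unit = 2.0000 × 56.077 = 112.154 g.
CaO wt% = 112.154 / 951.129 × 100 = 11.79%.

11.79 wt%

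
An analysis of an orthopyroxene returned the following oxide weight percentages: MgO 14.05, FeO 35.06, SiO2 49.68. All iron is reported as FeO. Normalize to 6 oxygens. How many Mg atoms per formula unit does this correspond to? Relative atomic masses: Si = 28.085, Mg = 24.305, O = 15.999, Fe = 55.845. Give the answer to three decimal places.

0.840 Mg apfu

14.05 wt% MgO ÷ 40.304 g/mol = 0.34860 mol, giving 0.34860 Mg and 0.34860 O.
35.06 wt% FeO ÷ 71.844 g/mol = 0.48800 mol, giving 0.48800 Fe and 0.48800 O.
49.68 wt% SiO2 ÷ 60.083 g/mol = 0.82686 mol, giving 0.82686 Si and 1.65372 O.
Oxygen sums to 2.49032; scaling by 6/2.49032 = 2.40933 puts the formula on 6 O.
Mg: 0.34860 × 2.40933 = 0.840 atoms per formula unit.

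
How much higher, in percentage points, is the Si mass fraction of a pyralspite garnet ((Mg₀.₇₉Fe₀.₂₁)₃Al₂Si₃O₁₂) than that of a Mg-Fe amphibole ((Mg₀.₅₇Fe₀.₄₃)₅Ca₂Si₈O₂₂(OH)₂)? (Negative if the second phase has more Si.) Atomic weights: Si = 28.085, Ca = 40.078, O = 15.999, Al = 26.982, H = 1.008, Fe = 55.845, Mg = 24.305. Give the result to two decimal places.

First mineral: 84.255 g Si in 422.992 g formula = 19.92 wt% Si.
Second mineral: 224.680 g Si in 880.164 g formula = 25.53 wt% Si.
19.92% − 25.53% gives a difference of -5.61 percentage points.

-5.61 percentage points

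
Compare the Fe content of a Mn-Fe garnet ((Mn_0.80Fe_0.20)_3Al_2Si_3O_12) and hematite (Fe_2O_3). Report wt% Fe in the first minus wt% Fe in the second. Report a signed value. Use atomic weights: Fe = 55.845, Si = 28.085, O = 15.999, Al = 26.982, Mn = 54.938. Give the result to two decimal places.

Fe in (Mn_0.80Fe_0.20)_3Al_2Si_3O_12: molar mass 495.565 g/mol; 0.60×55.845 = 33.507 g → 6.76 wt%.
Fe in Fe_2O_3: molar mass 159.687 g/mol; 2×55.845 = 111.690 g → 69.94 wt%.
Difference = 6.76 − 69.94 = -63.18 percentage points.

-63.18 percentage points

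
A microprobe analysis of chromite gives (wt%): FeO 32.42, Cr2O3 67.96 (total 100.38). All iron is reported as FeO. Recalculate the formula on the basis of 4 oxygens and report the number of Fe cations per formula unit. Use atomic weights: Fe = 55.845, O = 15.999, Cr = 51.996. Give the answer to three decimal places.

32.42 wt% FeO ÷ 71.844 g/mol = 0.45126 mol, giving 0.45126 Fe and 0.45126 O.
67.96 wt% Cr2O3 ÷ 151.989 g/mol = 0.44714 mol, giving 0.89428 Cr and 1.34142 O.
Oxygen sums to 1.79268; scaling by 4/1.79268 = 2.23130 puts the formula on 4 O.
Fe: 0.45126 × 2.23130 = 1.007 atoms per formula unit.

1.007 Fe apfu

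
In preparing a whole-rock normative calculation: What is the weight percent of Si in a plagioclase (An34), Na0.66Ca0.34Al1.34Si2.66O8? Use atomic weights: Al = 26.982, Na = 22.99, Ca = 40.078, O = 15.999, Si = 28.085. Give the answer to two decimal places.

27.91 mass %

Molar mass of Na0.66Ca0.34Al1.34Si2.66O8: 0.66×22.99 + 0.34×40.078 + 1.34×26.982 + 2.66×28.085 + 8×15.999 = 267.654 g/mol.
Mass of Si per formula unit: 2.66 × 28.085 = 74.706 g.
Weight fraction Si = 74.706 / 267.654 = 0.2791.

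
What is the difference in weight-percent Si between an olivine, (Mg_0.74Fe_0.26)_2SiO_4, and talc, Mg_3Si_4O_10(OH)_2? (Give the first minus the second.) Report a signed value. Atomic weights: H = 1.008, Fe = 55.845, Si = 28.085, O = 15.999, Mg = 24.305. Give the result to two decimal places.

-11.74 percentage points

Si in (Mg_0.74Fe_0.26)_2SiO_4: molar mass 157.092 g/mol; 1×28.085 = 28.085 g → 17.88 wt%.
Si in Mg_3Si_4O_10(OH)_2: molar mass 379.259 g/mol; 4×28.085 = 112.340 g → 29.62 wt%.
Difference = 17.88 − 29.62 = -11.74 percentage points.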